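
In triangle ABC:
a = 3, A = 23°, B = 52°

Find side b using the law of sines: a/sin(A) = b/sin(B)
a/sin(A) = b/sin(B)  ⇒  b = a·sin(B)/sin(A) = 3·sin(52°)/sin(23°)
sin(52°) ≈ 0.788011, sin(23°) ≈ 0.390731
b ≈ 3·0.788011/0.390731 ≈ 2.36403/0.390731 ≈ 6.05028

b = 6.05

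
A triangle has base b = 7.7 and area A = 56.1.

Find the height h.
A = ½·b·h  ⇒  h = 2A/b = 2·56.1/7.7 = 112.2/7.7 ≈ 14.5714

h = 14.57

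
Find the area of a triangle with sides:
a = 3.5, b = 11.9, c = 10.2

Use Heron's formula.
s = (3.5 + 11.9 + 10.2)/2 = 25.6/2 = 12.8
s − a = 9.3, s − b = 0.9, s − c = 2.6
s(s−a)(s−b)(s−c) = 12.8·9.3·0.9·2.6 ≈ 278.554
Area = √278.554 ≈ 16.6899

Area = 16.69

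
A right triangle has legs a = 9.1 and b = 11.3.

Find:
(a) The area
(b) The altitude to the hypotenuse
(a) The legs are perpendicular, so Area = ½·a·b = ½·9.1·11.3 = ½·102.83 = 51.415
(b) Hypotenuse c = √(a² + b²) = √(82.81 + 127.69) = √210.5 ≈ 14.5086
    Area = ½·c·h_c  ⇒  h_c = 2·Area/c = 102.83/14.5086 ≈ 7.08751

Area = 51.415, h_c = 7.088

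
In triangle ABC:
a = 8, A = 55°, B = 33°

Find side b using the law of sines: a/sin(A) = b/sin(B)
a/sin(A) = b/sin(B)  ⇒  b = a·sin(B)/sin(A) = 8·sin(33°)/sin(55°)
sin(33°) ≈ 0.544639, sin(55°) ≈ 0.819152
b ≈ 8·0.544639/0.819152 ≈ 4.35711/0.819152 ≈ 5.31905

b = 5.319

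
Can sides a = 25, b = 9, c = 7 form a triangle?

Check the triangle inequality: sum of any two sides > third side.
a + b vs c: 25 + 9 = 34 > 7  ✓
a + c vs b: 25 + 7 = 32 > 9  ✓
b + c vs a: 9 + 7 = 16 ≤ 25  ✗

No: 9 + 7 = 16 is not > 25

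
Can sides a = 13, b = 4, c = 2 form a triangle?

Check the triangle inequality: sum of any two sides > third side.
a + b vs c: 13 + 4 = 17 > 2  ✓
a + c vs b: 13 + 2 = 15 > 4  ✓
b + c vs a: 4 + 2 = 6 ≤ 13  ✗

No: 4 + 2 = 6 is not > 13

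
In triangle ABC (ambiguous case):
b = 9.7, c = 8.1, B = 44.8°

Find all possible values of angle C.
b/sin(B) = c/sin(C)  ⇒  sin(C) = c·sin(B)/b = 8.1·sin(44.8°)/9.7
sin(44.8°) ≈ 0.704634
sin(C) ≈ 8.1·0.704634/9.7 ≈ 5.70754/9.7 ≈ 0.588406
Candidate 1: C₁ = arcsin(0.588406) ≈ 36.044°  →  A = 180° − 44.8° − 36.044° ≈ 99.156° > 0, valid
Candidate 2: C₂ = 180° − C₁ ≈ 143.956°  →  A = 180° − 44.8° − 143.956° ≈ -8.756° ≤ 0, not a valid triangle

C = 36.04° (one solution)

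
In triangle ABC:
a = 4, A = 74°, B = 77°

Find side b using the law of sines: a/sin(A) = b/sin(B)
a/sin(A) = b/sin(B)  ⇒  b = a·sin(B)/sin(A) = 4·sin(77°)/sin(74°)
sin(77°) ≈ 0.97437, sin(74°) ≈ 0.961262
b ≈ 4·0.97437/0.961262 ≈ 3.89748/0.961262 ≈ 4.05455

b = 4.055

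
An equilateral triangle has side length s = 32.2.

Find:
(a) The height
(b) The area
(a) The height splits the triangle into two 30-60-90 halves: h = s·√3/2 = 32.2·1.73205/2 ≈ 55.772/2 ≈ 27.886
(b) Area = (√3/4)·s² = (√3/4)·32.2² = (√3/4)·1036.84 ≈ 0.433013·1036.84 ≈ 448.965

Height = 27.89, Area = 449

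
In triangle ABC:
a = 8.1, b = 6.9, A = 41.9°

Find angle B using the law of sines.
a/sin(A) = b/sin(B)  ⇒  sin(B) = b·sin(A)/a = 6.9·sin(41.9°)/8.1
sin(41.9°) ≈ 0.667833
sin(B) ≈ 6.9·0.667833/8.1 ≈ 4.60804/8.1 ≈ 0.568894
B = arcsin(0.568894) ≈ 34.6732°
(Since b ≤ a we need B ≤ A, so the obtuse alternative 180° − 34.6732° ≈ 145.327° is rejected.)

B = 34.67°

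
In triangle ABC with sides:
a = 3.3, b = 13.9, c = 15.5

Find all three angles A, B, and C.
Law of cosines for each angle (a² = 10.89, b² = 193.21, c² = 240.25):
cos(A) = (b² + c² − a²)/(2bc) = (193.21 + 240.25 − 10.89)/(2·13.9·15.5) = 422.57/430.9 ≈ 0.980668  ⇒  A ≈ 11.2843°
cos(B) = (a² + c² − b²)/(2ac) = (10.89 + 240.25 − 193.21)/(2·3.3·15.5) = 57.93/102.3 ≈ 0.566276  ⇒  B ≈ 55.5091°
cos(C) = (a² + b² − c²)/(2ab) = (10.89 + 193.21 − 240.25)/(2·3.3·13.9) = -36.15/91.74 ≈ -0.394048  ⇒  C ≈ 113.207°
Check: A + B + C ≈ 180°

A = 11.28°, B = 55.51°, C = 113.2°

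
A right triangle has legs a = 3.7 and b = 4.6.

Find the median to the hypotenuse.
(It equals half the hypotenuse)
Hypotenuse c = √(a² + b²) = √(13.69 + 21.16) = √34.85 ≈ 5.90339
Median to hypotenuse = c/2 ≈ 5.90339/2 ≈ 2.95169

Median = 2.952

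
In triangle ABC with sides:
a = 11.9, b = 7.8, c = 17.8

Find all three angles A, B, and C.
Law of cosines for each angle (a² = 141.61, b² = 60.84, c² = 316.84):
cos(A) = (b² + c² − a²)/(2bc) = (60.84 + 316.84 − 141.61)/(2·7.8·17.8) = 236.07/277.68 ≈ 0.850151  ⇒  A ≈ 31.7719°
cos(B) = (a² + c² − b²)/(2ac) = (141.61 + 316.84 − 60.84)/(2·11.9·17.8) = 397.61/423.64 ≈ 0.938556  ⇒  B ≈ 20.1895°
cos(C) = (a² + b² − c²)/(2ab) = (141.61 + 60.84 − 316.84)/(2·11.9·7.8) = -114.39/185.64 ≈ -0.616193  ⇒  C ≈ 128.039°
Check: A + B + C ≈ 180°

A = 31.77°, B = 20.19°, C = 128°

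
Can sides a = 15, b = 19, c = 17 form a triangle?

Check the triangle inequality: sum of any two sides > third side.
a + b vs c: 15 + 19 = 34 > 17  ✓
a + c vs b: 15 + 17 = 32 > 19  ✓
b + c vs a: 19 + 17 = 36 > 15  ✓

Yes, triangle inequality satisfied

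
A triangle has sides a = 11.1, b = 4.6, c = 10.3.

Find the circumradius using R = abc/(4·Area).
First find the area with Heron's formula.
s = (11.1 + 4.6 + 10.3)/2 = 13
Area = √(s(s−a)(s−b)(s−c)) = √(13·1.9·8.4·2.7) ≈ √560.196 ≈ 23.6685
abc = 11.1·4.6·10.3 = 525.918
R = abc/(4·Area) ≈ 525.918/(4·23.6685) = 525.918/94.6738 ≈ 5.55505

R = 5.555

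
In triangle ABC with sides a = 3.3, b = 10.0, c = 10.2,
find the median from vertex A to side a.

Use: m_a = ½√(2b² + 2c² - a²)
m_a = ½√(2·10.0² + 2·10.2² − 3.3²) = ½√(2·100 + 2·104.04 − 10.89) = ½√(200 + 208.08 − 10.89) = ½√397.19
√397.19 ≈ 19.9296, so m_a ≈ 9.96481

m_a = 9.965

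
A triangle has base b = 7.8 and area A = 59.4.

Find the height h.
A = ½·b·h  ⇒  h = 2A/b = 2·59.4/7.8 = 118.8/7.8 ≈ 15.2308

h = 15.23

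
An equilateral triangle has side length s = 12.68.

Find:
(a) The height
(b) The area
(a) The height splits the triangle into two 30-60-90 halves: h = s·√3/2 = 12.68·1.73205/2 ≈ 21.9624/2 ≈ 10.9812
(b) Area = (√3/4)·s² = (√3/4)·12.68² = (√3/4)·160.7824 ≈ 0.433013·160.7824 ≈ 69.6208

Height = 10.98, Area = 69.62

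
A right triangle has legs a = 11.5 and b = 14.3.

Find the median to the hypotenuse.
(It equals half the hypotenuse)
Hypotenuse c = √(a² + b²) = √(132.25 + 204.49) = √336.74 ≈ 18.3505
Median to hypotenuse = c/2 ≈ 18.3505/2 ≈ 9.17524

Median = 9.175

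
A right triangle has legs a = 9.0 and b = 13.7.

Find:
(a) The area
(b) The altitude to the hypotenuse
(a) The legs are perpendicular, so Area = ½·a·b = ½·9.0·13.7 = ½·123.3 = 61.65
(b) Hypotenuse c = √(a² + b²) = √(81 + 187.69) = √268.69 ≈ 16.3918
    Area = ½·c·h_c  ⇒  h_c = 2·Area/c = 123.3/16.3918 ≈ 7.52207

Area = 61.65, h_c = 7.522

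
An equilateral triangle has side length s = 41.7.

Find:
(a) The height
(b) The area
(a) The height splits the triangle into two 30-60-90 halves: h = s·√3/2 = 41.7·1.73205/2 ≈ 72.2265/2 ≈ 36.1133
(b) Area = (√3/4)·s² = (√3/4)·41.7² = (√3/4)·1738.89 ≈ 0.433013·1738.89 ≈ 752.961

Height = 36.11, Area = 753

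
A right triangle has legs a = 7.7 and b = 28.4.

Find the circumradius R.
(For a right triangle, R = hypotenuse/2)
Hypotenuse c = √(a² + b²) = √(59.29 + 806.56) = √865.85 ≈ 29.4253
R = c/2 ≈ 29.4253/2 ≈ 14.7127

R = 14.71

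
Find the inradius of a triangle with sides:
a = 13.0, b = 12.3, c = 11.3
r = Area/s where s is the semi-perimeter.
s = (13.0 + 12.3 + 11.3)/2 = 36.6/2 = 18.3
Area = √(s(s−a)(s−b)(s−c)) = √(18.3·5.3·6·7) ≈ √4073.58 ≈ 63.8246
r ≈ 63.8246/18.3 ≈ 3.48768

r = 3.488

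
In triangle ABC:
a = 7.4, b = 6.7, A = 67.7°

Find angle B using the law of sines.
a/sin(A) = b/sin(B)  ⇒  sin(B) = b·sin(A)/a = 6.7·sin(67.7°)/7.4
sin(67.7°) ≈ 0.92521
sin(B) ≈ 6.7·0.92521/7.4 ≈ 6.19891/7.4 ≈ 0.83769
B = arcsin(0.83769) ≈ 56.897°
(Since b ≤ a we need B ≤ A, so the obtuse alternative 180° − 56.897° ≈ 123.103° is rejected.)

B = 56.9°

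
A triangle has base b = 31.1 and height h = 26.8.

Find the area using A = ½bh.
A = ½·b·h = ½·31.1·26.8 = ½·833.48 = 416.74

Area = 416.74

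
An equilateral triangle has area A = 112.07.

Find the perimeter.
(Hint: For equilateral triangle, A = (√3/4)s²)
A = (√3/4)s²  ⇒  s² = 4A/√3 = 4·112.07/√3 = 448.28/1.73205 ≈ 258.815
s ≈ √258.815 ≈ 16.0877
Perimeter = 3s ≈ 3·16.0877 ≈ 48.2631

Perimeter = 48.26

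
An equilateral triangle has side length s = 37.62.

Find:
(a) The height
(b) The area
(a) The height splits the triangle into two 30-60-90 halves: h = s·√3/2 = 37.62·1.73205/2 ≈ 65.1598/2 ≈ 32.5799
(b) Area = (√3/4)·s² = (√3/4)·37.62² = (√3/4)·1415.2644 ≈ 0.433013·1415.2644 ≈ 612.827

Height = 32.58, Area = 612.8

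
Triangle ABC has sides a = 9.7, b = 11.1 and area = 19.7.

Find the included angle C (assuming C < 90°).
Area = ½·a·b·sin(C)  ⇒  sin(C) = 2·Area/(a·b) = 2·19.7/(9.7·11.1) = 39.4/107.67 ≈ 0.365933
C = arcsin(0.365933) ≈ 21.465° (taking the acute solution since C < 90°)

C = 21.47°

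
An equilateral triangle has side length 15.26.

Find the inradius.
r = Area/s with s the semi-perimeter.
Area = (√3/4)·15.26² = (√3/4)·232.8676 ≈ 0.433013·232.8676 ≈ 100.835
s = 3·15.26/2 = 22.89
r ≈ 100.835/22.89 ≈ 4.40518
(Equivalently r = side/(2√3) = 15.26/3.4641 ≈ 4.40518.)

r = 4.405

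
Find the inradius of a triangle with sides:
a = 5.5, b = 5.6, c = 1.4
r = Area/s where s is the semi-perimeter.
s = (5.5 + 5.6 + 1.4)/2 = 12.5/2 = 6.25
Area = √(s(s−a)(s−b)(s−c)) = √(6.25·0.75·0.65·4.85) ≈ √14.7773 ≈ 3.84413
r ≈ 3.84413/6.25 ≈ 0.615061

r = 0.6151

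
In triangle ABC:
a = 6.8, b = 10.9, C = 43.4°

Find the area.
Two sides and the included angle (SAS): A = ½·a·b·sin(C) = ½·6.8·10.9·sin(43.4°)
sin(43.4°) ≈ 0.687088
A ≈ ½·74.12·0.687088 = 37.06·0.687088 ≈ 25.4635

Area = 25.46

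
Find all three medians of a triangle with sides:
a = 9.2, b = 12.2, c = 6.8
Median formula: m_a = ½√(2b² + 2c² − a²) (and cyclically). a² = 84.64, b² = 148.84, c² = 46.24.
m_a = ½√(2·148.84 + 2·46.24 − 84.64) = ½√305.52 ≈ ½·17.4791 ≈ 8.73957
m_b = ½√(2·84.64 + 2·46.24 − 148.84) = ½√112.92 ≈ ½·10.6264 ≈ 5.31319
m_c = ½√(2·84.64 + 2·148.84 − 46.24) = ½√420.72 ≈ ½·20.5115 ≈ 10.2557

m_a = 8.74, m_b = 5.313, m_c = 10.26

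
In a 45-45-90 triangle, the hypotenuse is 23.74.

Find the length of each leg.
In a 45-45-90 triangle hypotenuse = leg·√2, so leg = hypotenuse/√2.
Leg = 23.74/√2 ≈ 23.74/1.41421 ≈ 16.7867

Each leg = 16.79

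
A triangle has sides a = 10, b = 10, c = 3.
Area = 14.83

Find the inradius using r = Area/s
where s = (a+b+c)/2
s = (10 + 10 + 3)/2 = 23/2 = 11.5
r = Area/s = 14.83/11.5 ≈ 1.28957

r = 1.29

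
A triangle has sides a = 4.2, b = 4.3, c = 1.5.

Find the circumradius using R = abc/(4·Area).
First find the area with Heron's formula.
s = (4.2 + 4.3 + 1.5)/2 = 5
Area = √(s(s−a)(s−b)(s−c)) = √(5·0.8·0.7·3.5) ≈ √9.8 ≈ 3.1305
abc = 4.2·4.3·1.5 = 27.09
R = abc/(4·Area) ≈ 27.09/(4·3.1305) = 27.09/12.522 ≈ 2.1634

R = 2.163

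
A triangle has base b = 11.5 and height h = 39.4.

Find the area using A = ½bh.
A = ½·b·h = ½·11.5·39.4 = ½·453.1 = 226.55

Area = 226.55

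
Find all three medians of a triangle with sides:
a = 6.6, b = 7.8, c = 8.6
Median formula: m_a = ½√(2b² + 2c² − a²) (and cyclically). a² = 43.56, b² = 60.84, c² = 73.96.
m_a = ½√(2·60.84 + 2·73.96 − 43.56) = ½√226.04 ≈ ½·15.0346 ≈ 7.51731
m_b = ½√(2·43.56 + 2·73.96 − 60.84) = ½√174.2 ≈ ½·13.1985 ≈ 6.59924
m_c = ½√(2·43.56 + 2·60.84 − 73.96) = ½√134.84 ≈ ½·11.6121 ≈ 5.80603

m_a = 7.517, m_b = 6.599, m_c = 5.806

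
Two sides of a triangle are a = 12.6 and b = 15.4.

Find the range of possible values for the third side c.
Triangle inequality: |a − b| < c < a + b
|a − b| = |12.6 − 15.4| = 2.8
a + b = 12.6 + 15.4 = 28

2.8 < c < 28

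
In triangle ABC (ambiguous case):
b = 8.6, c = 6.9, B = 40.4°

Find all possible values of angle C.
b/sin(B) = c/sin(C)  ⇒  sin(C) = c·sin(B)/b = 6.9·sin(40.4°)/8.6
sin(40.4°) ≈ 0.64812
sin(C) ≈ 6.9·0.64812/8.6 ≈ 4.47203/8.6 ≈ 0.520003
Candidate 1: C₁ = arcsin(0.520003) ≈ 31.3325°  →  A = 180° − 40.4° − 31.3325° ≈ 108.268° > 0, valid
Candidate 2: C₂ = 180° − C₁ ≈ 148.668°  →  A = 180° − 40.4° − 148.668° ≈ -9.0675° ≤ 0, not a valid triangle

C = 31.33° (one solution)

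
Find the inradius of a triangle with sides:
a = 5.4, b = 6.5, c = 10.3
r = Area/s where s is the semi-perimeter.
s = (5.4 + 6.5 + 10.3)/2 = 22.2/2 = 11.1
Area = √(s(s−a)(s−b)(s−c)) = √(11.1·5.7·4.6·0.8) ≈ √232.834 ≈ 15.2589
r ≈ 15.2589/11.1 ≈ 1.37467

r = 1.375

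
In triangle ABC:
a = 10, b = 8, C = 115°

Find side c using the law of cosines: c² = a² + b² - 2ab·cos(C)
c² = 10² + 8² − 2·10·8·cos(115°)
cos(115°) ≈ -0.422618
c² ≈ 100 + 64 − 160·(-0.422618) ≈ 164 + 67.6189 ≈ 231.619
c ≈ √231.619 ≈ 15.219

c = 15.22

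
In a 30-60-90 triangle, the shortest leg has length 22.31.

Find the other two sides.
In a 30-60-90 triangle the sides are in ratio 1 : √3 : 2 (short leg : long leg : hypotenuse).
Long leg = 22.31·√3 ≈ 22.31·1.73205 ≈ 38.6421
Hypotenuse = 2·22.31 = 44.62

Long leg = 22.31√3 = 38.64, Hypotenuse = 44.62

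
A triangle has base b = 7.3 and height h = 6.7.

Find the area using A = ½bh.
A = ½·b·h = ½·7.3·6.7 = ½·48.91 = 24.455

Area = 24.455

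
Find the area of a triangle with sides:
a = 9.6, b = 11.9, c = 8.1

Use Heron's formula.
s = (9.6 + 11.9 + 8.1)/2 = 29.6/2 = 14.8
s − a = 5.2, s − b = 2.9, s − c = 6.7
s(s−a)(s−b)(s−c) = 14.8·5.2·2.9·6.7 ≈ 1495.33
Area = √1495.33 ≈ 38.6695

Area = 38.67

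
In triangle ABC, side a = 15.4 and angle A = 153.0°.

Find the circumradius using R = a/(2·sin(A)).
R = a/(2·sin(A)) = 15.4/(2·sin(153.0°))
sin(153.0°) ≈ 0.45399
R ≈ 15.4/(2·0.45399) = 15.4/0.907981 ≈ 16.9607

R = 16.96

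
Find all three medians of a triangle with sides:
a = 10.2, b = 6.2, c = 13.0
Median formula: m_a = ½√(2b² + 2c² − a²) (and cyclically). a² = 104.04, b² = 38.44, c² = 169.
m_a = ½√(2·38.44 + 2·169 − 104.04) = ½√310.84 ≈ ½·17.6307 ≈ 8.81533
m_b = ½√(2·104.04 + 2·169 − 38.44) = ½√507.64 ≈ ½·22.5309 ≈ 11.2654
m_c = ½√(2·104.04 + 2·38.44 − 169) = ½√115.96 ≈ ½·10.7685 ≈ 5.38424

m_a = 8.815, m_b = 11.27, m_c = 5.384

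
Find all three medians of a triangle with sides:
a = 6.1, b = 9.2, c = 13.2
Median formula: m_a = ½√(2b² + 2c² − a²) (and cyclically). a² = 37.21, b² = 84.64, c² = 174.24.
m_a = ½√(2·84.64 + 2·174.24 − 37.21) = ½√480.55 ≈ ½·21.9215 ≈ 10.9607
m_b = ½√(2·37.21 + 2·174.24 − 84.64) = ½√338.26 ≈ ½·18.3918 ≈ 9.19592
m_c = ½√(2·37.21 + 2·84.64 − 174.24) = ½√69.46 ≈ ½·8.33427 ≈ 4.16713

m_a = 10.96, m_b = 9.196, m_c = 4.167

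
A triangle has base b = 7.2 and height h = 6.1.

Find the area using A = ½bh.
A = ½·b·h = ½·7.2·6.1 = ½·43.92 = 21.96

Area = 21.96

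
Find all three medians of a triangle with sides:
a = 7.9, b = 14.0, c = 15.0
Median formula: m_a = ½√(2b² + 2c² − a²) (and cyclically). a² = 62.41, b² = 196, c² = 225.
m_a = ½√(2·196 + 2·225 − 62.41) = ½√779.59 ≈ ½·27.9211 ≈ 13.9606
m_b = ½√(2·62.41 + 2·225 − 196) = ½√378.82 ≈ ½·19.4633 ≈ 9.73165
m_c = ½√(2·62.41 + 2·196 − 225) = ½√291.82 ≈ ½·17.0827 ≈ 8.54137

m_a = 13.96, m_b = 9.732, m_c = 8.541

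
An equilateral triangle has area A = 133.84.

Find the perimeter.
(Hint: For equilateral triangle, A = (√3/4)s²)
A = (√3/4)s²  ⇒  s² = 4A/√3 = 4·133.84/√3 = 535.36/1.73205 ≈ 309.09
s ≈ √309.09 ≈ 17.581
Perimeter = 3s ≈ 3·17.581 ≈ 52.7429

Perimeter = 52.74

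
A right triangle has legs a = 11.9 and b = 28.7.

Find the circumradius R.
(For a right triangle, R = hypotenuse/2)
Hypotenuse c = √(a² + b²) = √(141.61 + 823.69) = √965.3 ≈ 31.0693
R = c/2 ≈ 31.0693/2 ≈ 15.5346

R = 15.53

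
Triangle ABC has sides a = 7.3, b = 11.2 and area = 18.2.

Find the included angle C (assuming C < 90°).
Area = ½·a·b·sin(C)  ⇒  sin(C) = 2·Area/(a·b) = 2·18.2/(7.3·11.2) = 36.4/81.76 ≈ 0.445205
C = arcsin(0.445205) ≈ 26.4365° (taking the acute solution since C < 90°)

C = 26.44°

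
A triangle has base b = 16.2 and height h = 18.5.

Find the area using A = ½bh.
A = ½·b·h = ½·16.2·18.5 = ½·299.7 = 149.85

Area = 149.85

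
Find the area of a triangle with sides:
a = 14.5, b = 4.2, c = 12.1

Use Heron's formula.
s = (14.5 + 4.2 + 12.1)/2 = 30.8/2 = 15.4
s − a = 0.9, s − b = 11.2, s − c = 3.3
s(s−a)(s−b)(s−c) = 15.4·0.9·11.2·3.3 ≈ 512.266
Area = √512.266 ≈ 22.6333

Area = 22.63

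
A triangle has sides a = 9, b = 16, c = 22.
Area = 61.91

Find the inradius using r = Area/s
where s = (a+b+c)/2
s = (9 + 16 + 22)/2 = 47/2 = 23.5
r = Area/s = 61.91/23.5 ≈ 2.63447

r = 2.634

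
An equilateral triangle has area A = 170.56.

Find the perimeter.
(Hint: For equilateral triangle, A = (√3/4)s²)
A = (√3/4)s²  ⇒  s² = 4A/√3 = 4·170.56/√3 = 682.24/1.73205 ≈ 393.891
s ≈ √393.891 ≈ 19.8467
Perimeter = 3s ≈ 3·19.8467 ≈ 59.5401

Perimeter = 59.54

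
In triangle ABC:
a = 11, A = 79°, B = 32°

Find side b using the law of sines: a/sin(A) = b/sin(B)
a/sin(A) = b/sin(B)  ⇒  b = a·sin(B)/sin(A) = 11·sin(32°)/sin(79°)
sin(32°) ≈ 0.529919, sin(79°) ≈ 0.981627
b ≈ 11·0.529919/0.981627 ≈ 5.82911/0.981627 ≈ 5.93821

b = 5.938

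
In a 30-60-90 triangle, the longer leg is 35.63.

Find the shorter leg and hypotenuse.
In a 30-60-90 triangle the sides are in ratio 1 : √3 : 2, so short leg = long leg/√3 and hypotenuse = 2·(short leg).
Short leg = 35.63/√3 ≈ 35.63/1.73205 ≈ 20.571
Hypotenuse = 2·20.571 ≈ 41.142

Short leg = 20.57, Hypotenuse = 41.14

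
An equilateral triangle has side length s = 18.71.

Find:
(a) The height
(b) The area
(a) The height splits the triangle into two 30-60-90 halves: h = s·√3/2 = 18.71·1.73205/2 ≈ 32.4067/2 ≈ 16.2033
(b) Area = (√3/4)·s² = (√3/4)·18.71² = (√3/4)·350.0641 ≈ 0.433013·350.0641 ≈ 151.582

Height = 16.2, Area = 151.6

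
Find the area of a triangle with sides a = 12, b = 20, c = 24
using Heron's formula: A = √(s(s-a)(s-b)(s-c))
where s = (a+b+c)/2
s = (12 + 20 + 24)/2 = 56/2 = 28
s − a = 16, s − b = 8, s − c = 4
s(s−a)(s−b)(s−c) = 28·16·8·4 = 14336
Area = √14336 ≈ 119.733

s = 28.0, Area = 119.7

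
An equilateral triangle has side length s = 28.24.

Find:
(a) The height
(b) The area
(a) The height splits the triangle into two 30-60-90 halves: h = s·√3/2 = 28.24·1.73205/2 ≈ 48.9131/2 ≈ 24.4566
(b) Area = (√3/4)·s² = (√3/4)·28.24² = (√3/4)·797.4976 ≈ 0.433013·797.4976 ≈ 345.327

Height = 24.46, Area = 345.3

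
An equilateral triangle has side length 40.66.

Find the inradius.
r = Area/s with s the semi-perimeter.
Area = (√3/4)·40.66² = (√3/4)·1653.2356 ≈ 0.433013·1653.2356 ≈ 715.872
s = 3·40.66/2 = 60.99
r ≈ 715.872/60.99 ≈ 11.7375
(Equivalently r = side/(2√3) = 40.66/3.4641 ≈ 11.7375.)

r = 11.74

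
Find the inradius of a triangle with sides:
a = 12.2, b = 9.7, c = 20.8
r = Area/s where s is the semi-perimeter.
s = (12.2 + 9.7 + 20.8)/2 = 42.7/2 = 21.35
Area = √(s(s−a)(s−b)(s−c)) = √(21.35·9.15·11.65·0.55) ≈ √1251.72 ≈ 35.3797
r ≈ 35.3797/21.35 ≈ 1.65713

r = 1.657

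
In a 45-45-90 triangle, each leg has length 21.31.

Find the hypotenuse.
In a 45-45-90 triangle the sides are in ratio 1 : 1 : √2, so hypotenuse = leg·√2.
Hypotenuse = 21.31·√2 ≈ 21.31·1.41421 ≈ 30.1369

Hypotenuse = 21.31√2 = 30.14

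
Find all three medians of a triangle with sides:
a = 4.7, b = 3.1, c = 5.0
Median formula: m_a = ½√(2b² + 2c² − a²) (and cyclically). a² = 22.09, b² = 9.61, c² = 25.
m_a = ½√(2·9.61 + 2·25 − 22.09) = ½√47.13 ≈ ½·6.86513 ≈ 3.43256
m_b = ½√(2·22.09 + 2·25 − 9.61) = ½√84.57 ≈ ½·9.19619 ≈ 4.5981
m_c = ½√(2·22.09 + 2·9.61 − 25) = ½√38.4 ≈ ½·6.19677 ≈ 3.09839

m_a = 3.433, m_b = 4.598, m_c = 3.098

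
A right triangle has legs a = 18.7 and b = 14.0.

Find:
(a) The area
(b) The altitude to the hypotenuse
(a) The legs are perpendicular, so Area = ½·a·b = ½·18.7·14.0 = ½·261.8 = 130.9
(b) Hypotenuse c = √(a² + b²) = √(349.69 + 196) = √545.69 ≈ 23.36
    Area = ½·c·h_c  ⇒  h_c = 2·Area/c = 261.8/23.36 ≈ 11.2072

Area = 130.9, h_c = 11.21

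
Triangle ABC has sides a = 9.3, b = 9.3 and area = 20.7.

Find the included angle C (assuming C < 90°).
Area = ½·a·b·sin(C)  ⇒  sin(C) = 2·Area/(a·b) = 2·20.7/(9.3·9.3) = 41.4/86.49 ≈ 0.478668
C = arcsin(0.478668) ≈ 28.5984° (taking the acute solution since C < 90°)

C = 28.6°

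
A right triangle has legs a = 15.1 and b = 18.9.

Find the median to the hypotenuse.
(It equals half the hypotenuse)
Hypotenuse c = √(a² + b²) = √(228.01 + 357.21) = √585.22 ≈ 24.1913
Median to hypotenuse = c/2 ≈ 24.1913/2 ≈ 12.0957

Median = 12.1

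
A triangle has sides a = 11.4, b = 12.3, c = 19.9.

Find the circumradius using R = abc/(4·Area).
First find the area with Heron's formula.
s = (11.4 + 12.3 + 19.9)/2 = 21.8
Area = √(s(s−a)(s−b)(s−c)) = √(21.8·10.4·9.5·1.9) ≈ √4092.3 ≈ 63.9711
abc = 11.4·12.3·19.9 = 2790.378
R = abc/(4·Area) ≈ 2790.378/(4·63.9711) = 2790.378/255.884 ≈ 10.9048

R = 10.9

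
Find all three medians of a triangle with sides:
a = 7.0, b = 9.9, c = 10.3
Median formula: m_a = ½√(2b² + 2c² − a²) (and cyclically). a² = 49, b² = 98.01, c² = 106.09.
m_a = ½√(2·98.01 + 2·106.09 − 49) = ½√359.2 ≈ ½·18.9526 ≈ 9.47629
m_b = ½√(2·49 + 2·106.09 − 98.01) = ½√212.17 ≈ ½·14.5661 ≈ 7.28303
m_c = ½√(2·49 + 2·98.01 − 106.09) = ½√187.93 ≈ ½·13.7088 ≈ 6.85438

m_a = 9.476, m_b = 7.283, m_c = 6.854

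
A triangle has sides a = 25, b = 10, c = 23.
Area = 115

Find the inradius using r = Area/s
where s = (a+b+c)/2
s = (25 + 10 + 23)/2 = 58/2 = 29
r = Area/s = 115/29 ≈ 3.96552

r = 3.966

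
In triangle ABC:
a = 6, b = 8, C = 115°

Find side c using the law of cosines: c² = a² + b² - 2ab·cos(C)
c² = 6² + 8² − 2·6·8·cos(115°)
cos(115°) ≈ -0.422618
c² ≈ 36 + 64 − 96·(-0.422618) ≈ 100 + 40.5714 ≈ 140.571
c ≈ √140.571 ≈ 11.8563

c = 11.86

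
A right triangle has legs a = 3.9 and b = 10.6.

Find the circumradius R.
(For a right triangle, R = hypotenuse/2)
Hypotenuse c = √(a² + b²) = √(15.21 + 112.36) = √127.57 ≈ 11.2947
R = c/2 ≈ 11.2947/2 ≈ 5.64734

R = 5.647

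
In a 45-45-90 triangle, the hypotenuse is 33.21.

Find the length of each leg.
In a 45-45-90 triangle hypotenuse = leg·√2, so leg = hypotenuse/√2.
Leg = 33.21/√2 ≈ 33.21/1.41421 ≈ 23.483

Each leg = 23.48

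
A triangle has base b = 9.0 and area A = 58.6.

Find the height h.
A = ½·b·h  ⇒  h = 2A/b = 2·58.6/9.0 = 117.2/9.0 ≈ 13.0222

h = 13.02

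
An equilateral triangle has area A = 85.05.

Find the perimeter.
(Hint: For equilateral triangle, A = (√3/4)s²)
A = (√3/4)s²  ⇒  s² = 4A/√3 = 4·85.05/√3 = 340.2/1.73205 ≈ 196.415
s ≈ √196.415 ≈ 14.0148
Perimeter = 3s ≈ 3·14.0148 ≈ 42.0444

Perimeter = 42.04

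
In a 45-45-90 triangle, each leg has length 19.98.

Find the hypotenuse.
In a 45-45-90 triangle the sides are in ratio 1 : 1 : √2, so hypotenuse = leg·√2.
Hypotenuse = 19.98·√2 ≈ 19.98·1.41421 ≈ 28.256

Hypotenuse = 19.98√2 = 28.26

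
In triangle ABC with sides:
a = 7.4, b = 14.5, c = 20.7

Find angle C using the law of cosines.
c² = a² + b² − 2ab·cos(C)  ⇒  cos(C) = (a² + b² − c²)/(2ab)
cos(C) = (7.4² + 14.5² − 20.7²)/(2·7.4·14.5) = (54.76 + 210.25 − 428.49)/214.6 = -163.48/214.6 ≈ -0.761789
C = arccos(-0.761789) ≈ 139.622°

C = 139.6°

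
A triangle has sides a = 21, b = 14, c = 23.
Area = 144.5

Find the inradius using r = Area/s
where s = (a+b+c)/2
s = (21 + 14 + 23)/2 = 58/2 = 29
r = Area/s = 144.5/29 ≈ 4.98276

r = 4.983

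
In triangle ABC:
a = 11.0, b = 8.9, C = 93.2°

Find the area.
Two sides and the included angle (SAS): A = ½·a·b·sin(C) = ½·11.0·8.9·sin(93.2°)
sin(93.2°) ≈ 0.998441
A ≈ ½·97.9·0.998441 = 48.95·0.998441 ≈ 48.8737

Area = 48.87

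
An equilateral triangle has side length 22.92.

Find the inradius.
r = Area/s with s the semi-perimeter.
Area = (√3/4)·22.92² = (√3/4)·525.3264 ≈ 0.433013·525.3264 ≈ 227.473
s = 3·22.92/2 = 34.38
r ≈ 227.473/34.38 ≈ 6.61643
(Equivalently r = side/(2√3) = 22.92/3.4641 ≈ 6.61643.)

r = 6.616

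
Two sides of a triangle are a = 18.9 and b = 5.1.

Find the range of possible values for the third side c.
Triangle inequality: |a − b| < c < a + b
|a − b| = |18.9 − 5.1| = 13.8
a + b = 18.9 + 5.1 = 24

13.8 < c < 24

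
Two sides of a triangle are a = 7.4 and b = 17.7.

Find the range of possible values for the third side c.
Triangle inequality: |a − b| < c < a + b
|a − b| = |7.4 − 17.7| = 10.3
a + b = 7.4 + 17.7 = 25.1

10.3 < c < 25.1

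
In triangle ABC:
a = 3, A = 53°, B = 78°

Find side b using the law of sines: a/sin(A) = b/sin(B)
a/sin(A) = b/sin(B)  ⇒  b = a·sin(B)/sin(A) = 3·sin(78°)/sin(53°)
sin(78°) ≈ 0.978148, sin(53°) ≈ 0.798636
b ≈ 3·0.978148/0.798636 ≈ 2.93444/0.798636 ≈ 3.67432

b = 3.674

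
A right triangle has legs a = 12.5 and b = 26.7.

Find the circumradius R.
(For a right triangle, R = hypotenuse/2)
Hypotenuse c = √(a² + b²) = √(156.25 + 712.89) = √869.14 ≈ 29.4812
R = c/2 ≈ 29.4812/2 ≈ 14.7406

R = 14.74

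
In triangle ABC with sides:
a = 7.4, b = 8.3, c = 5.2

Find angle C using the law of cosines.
c² = a² + b² − 2ab·cos(C)  ⇒  cos(C) = (a² + b² − c²)/(2ab)
cos(C) = (7.4² + 8.3² − 5.2²)/(2·7.4·8.3) = (54.76 + 68.89 − 27.04)/122.84 = 96.61/122.84 ≈ 0.78647
C = arccos(0.78647) ≈ 38.1431°

C = 38.14°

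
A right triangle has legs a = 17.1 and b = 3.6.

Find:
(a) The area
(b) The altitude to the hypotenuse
(a) The legs are perpendicular, so Area = ½·a·b = ½·17.1·3.6 = ½·61.56 = 30.78
(b) Hypotenuse c = √(a² + b²) = √(292.41 + 12.96) = √305.37 ≈ 17.4748
    Area = ½·c·h_c  ⇒  h_c = 2·Area/c = 61.56/17.4748 ≈ 3.52278

Area = 30.78, h_c = 3.523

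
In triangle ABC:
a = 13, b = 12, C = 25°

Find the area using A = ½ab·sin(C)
A = ½·a·b·sin(C) = ½·13·12·sin(25°)
sin(25°) ≈ 0.422618
A ≈ ½·156·0.422618 = 78·0.422618 ≈ 32.9642

Area = 32.96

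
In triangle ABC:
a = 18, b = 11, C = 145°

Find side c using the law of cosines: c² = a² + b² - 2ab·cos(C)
c² = 18² + 11² − 2·18·11·cos(145°)
cos(145°) ≈ -0.819152
c² ≈ 324 + 121 − 396·(-0.819152) ≈ 445 + 324.384 ≈ 769.384
c ≈ √769.384 ≈ 27.7378

c = 27.74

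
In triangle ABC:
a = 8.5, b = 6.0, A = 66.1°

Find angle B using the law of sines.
a/sin(A) = b/sin(B)  ⇒  sin(B) = b·sin(A)/a = 6.0·sin(66.1°)/8.5
sin(66.1°) ≈ 0.914254
sin(B) ≈ 6.0·0.914254/8.5 ≈ 5.48552/8.5 ≈ 0.645356
B = arcsin(0.645356) ≈ 40.1924°
(Since b ≤ a we need B ≤ A, so the obtuse alternative 180° − 40.1924° ≈ 139.808° is rejected.)

B = 40.19°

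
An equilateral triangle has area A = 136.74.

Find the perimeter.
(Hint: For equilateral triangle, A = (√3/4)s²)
A = (√3/4)s²  ⇒  s² = 4A/√3 = 4·136.74/√3 = 546.96/1.73205 ≈ 315.788
s ≈ √315.788 ≈ 17.7704
Perimeter = 3s ≈ 3·17.7704 ≈ 53.3112

Perimeter = 53.31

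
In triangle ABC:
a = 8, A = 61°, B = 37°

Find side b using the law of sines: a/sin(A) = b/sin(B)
a/sin(A) = b/sin(B)  ⇒  b = a·sin(B)/sin(A) = 8·sin(37°)/sin(61°)
sin(37°) ≈ 0.601815, sin(61°) ≈ 0.87462
b ≈ 8·0.601815/0.87462 ≈ 4.81452/0.87462 ≈ 5.5047

b = 5.505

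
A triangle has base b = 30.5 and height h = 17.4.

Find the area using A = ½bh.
A = ½·b·h = ½·30.5·17.4 = ½·530.7 = 265.35

Area = 265.35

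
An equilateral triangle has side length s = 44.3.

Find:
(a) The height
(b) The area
(a) The height splits the triangle into two 30-60-90 halves: h = s·√3/2 = 44.3·1.73205/2 ≈ 76.7299/2 ≈ 38.3649
(b) Area = (√3/4)·s² = (√3/4)·44.3² = (√3/4)·1962.49 ≈ 0.433013·1962.49 ≈ 849.783

Height = 38.36, Area = 849.8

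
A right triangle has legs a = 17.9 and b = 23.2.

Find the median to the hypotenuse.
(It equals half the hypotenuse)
Hypotenuse c = √(a² + b²) = √(320.41 + 538.24) = √858.65 ≈ 29.3027
Median to hypotenuse = c/2 ≈ 29.3027/2 ≈ 14.6514

Median = 14.65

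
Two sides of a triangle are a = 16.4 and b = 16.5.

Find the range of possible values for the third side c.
Triangle inequality: |a − b| < c < a + b
|a − b| = |16.4 − 16.5| = 0.1
a + b = 16.4 + 16.5 = 32.9

0.1 < c < 32.9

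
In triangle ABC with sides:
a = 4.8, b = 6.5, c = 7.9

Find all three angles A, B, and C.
Law of cosines for each angle (a² = 23.04, b² = 42.25, c² = 62.41):
cos(A) = (b² + c² − a²)/(2bc) = (42.25 + 62.41 − 23.04)/(2·6.5·7.9) = 81.62/102.7 ≈ 0.794742  ⇒  A ≈ 37.3691°
cos(B) = (a² + c² − b²)/(2ac) = (23.04 + 62.41 − 42.25)/(2·4.8·7.9) = 43.2/75.84 ≈ 0.56962  ⇒  B ≈ 55.2763°
cos(C) = (a² + b² − c²)/(2ab) = (23.04 + 42.25 − 62.41)/(2·4.8·6.5) = 2.88/62.4 ≈ 0.0461538  ⇒  C ≈ 87.3546°
Check: A + B + C ≈ 180°

A = 37.37°, B = 55.28°, C = 87.35°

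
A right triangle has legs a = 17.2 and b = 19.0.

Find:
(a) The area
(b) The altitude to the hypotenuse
(a) The legs are perpendicular, so Area = ½·a·b = ½·17.2·19.0 = ½·326.8 = 163.4
(b) Hypotenuse c = √(a² + b²) = √(295.84 + 361) = √656.84 ≈ 25.6289
    Area = ½·c·h_c  ⇒  h_c = 2·Area/c = 326.8/25.6289 ≈ 12.7512

Area = 163.4, h_c = 12.75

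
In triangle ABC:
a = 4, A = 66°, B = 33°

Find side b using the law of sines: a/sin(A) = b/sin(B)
a/sin(A) = b/sin(B)  ⇒  b = a·sin(B)/sin(A) = 4·sin(33°)/sin(66°)
sin(33°) ≈ 0.544639, sin(66°) ≈ 0.913545
b ≈ 4·0.544639/0.913545 ≈ 2.17856/0.913545 ≈ 2.38473

b = 2.385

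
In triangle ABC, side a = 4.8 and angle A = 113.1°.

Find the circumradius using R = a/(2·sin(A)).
R = a/(2·sin(A)) = 4.8/(2·sin(113.1°))
sin(113.1°) ≈ 0.919821
R ≈ 4.8/(2·0.919821) = 4.8/1.83964 ≈ 2.6092

R = 2.609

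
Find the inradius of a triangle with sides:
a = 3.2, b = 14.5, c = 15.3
r = Area/s where s is the semi-perimeter.
s = (3.2 + 14.5 + 15.3)/2 = 33/2 = 16.5
Area = √(s(s−a)(s−b)(s−c)) = √(16.5·13.3·2·1.2) ≈ √526.68 ≈ 22.9495
r ≈ 22.9495/16.5 ≈ 1.39088

r = 1.391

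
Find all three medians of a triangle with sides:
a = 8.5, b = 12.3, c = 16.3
Median formula: m_a = ½√(2b² + 2c² − a²) (and cyclically). a² = 72.25, b² = 151.29, c² = 265.69.
m_a = ½√(2·151.29 + 2·265.69 − 72.25) = ½√761.71 ≈ ½·27.5991 ≈ 13.7995
m_b = ½√(2·72.25 + 2·265.69 − 151.29) = ½√524.59 ≈ ½·22.9039 ≈ 11.452
m_c = ½√(2·72.25 + 2·151.29 − 265.69) = ½√181.39 ≈ ½·13.4681 ≈ 6.73406

m_a = 13.8, m_b = 11.45, m_c = 6.734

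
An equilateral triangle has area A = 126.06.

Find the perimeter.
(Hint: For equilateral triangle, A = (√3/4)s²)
A = (√3/4)s²  ⇒  s² = 4A/√3 = 4·126.06/√3 = 504.24/1.73205 ≈ 291.123
s ≈ √291.123 ≈ 17.0623
Perimeter = 3s ≈ 3·17.0623 ≈ 51.187

Perimeter = 51.19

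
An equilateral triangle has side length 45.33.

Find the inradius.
r = Area/s with s the semi-perimeter.
Area = (√3/4)·45.33² = (√3/4)·2054.8089 ≈ 0.433013·2054.8089 ≈ 889.758
s = 3·45.33/2 = 67.995
r ≈ 889.758/67.995 ≈ 13.0856
(Equivalently r = side/(2√3) = 45.33/3.4641 ≈ 13.0856.)

r = 13.09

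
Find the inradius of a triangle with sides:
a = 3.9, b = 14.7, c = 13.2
r = Area/s where s is the semi-perimeter.
s = (3.9 + 14.7 + 13.2)/2 = 31.8/2 = 15.9
Area = √(s(s−a)(s−b)(s−c)) = √(15.9·12·1.2·2.7) ≈ √618.192 ≈ 24.8635
r ≈ 24.8635/15.9 ≈ 1.56374

r = 1.564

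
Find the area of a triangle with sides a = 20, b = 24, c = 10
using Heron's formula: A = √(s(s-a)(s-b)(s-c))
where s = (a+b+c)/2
s = (20 + 24 + 10)/2 = 54/2 = 27
s − a = 7, s − b = 3, s − c = 17
s(s−a)(s−b)(s−c) = 27·7·3·17 = 9639
Area = √9639 ≈ 98.1784

s = 27.0, Area = 98.18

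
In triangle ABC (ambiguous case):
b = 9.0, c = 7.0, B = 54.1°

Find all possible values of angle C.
b/sin(B) = c/sin(C)  ⇒  sin(C) = c·sin(B)/b = 7.0·sin(54.1°)/9.0
sin(54.1°) ≈ 0.810042
sin(C) ≈ 7.0·0.810042/9.0 ≈ 5.67029/9.0 ≈ 0.630032
Candidate 1: C₁ = arcsin(0.630032) ≈ 39.0525°  →  A = 180° − 54.1° − 39.0525° ≈ 86.8475° > 0, valid
Candidate 2: C₂ = 180° − C₁ ≈ 140.947°  →  A = 180° − 54.1° − 140.947° ≈ -15.0475° ≤ 0, not a valid triangle

C = 39.05° (one solution)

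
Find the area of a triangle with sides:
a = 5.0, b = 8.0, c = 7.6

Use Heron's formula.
s = (5.0 + 8.0 + 7.6)/2 = 20.6/2 = 10.3
s − a = 5.3, s − b = 2.3, s − c = 2.7
s(s−a)(s−b)(s−c) = 10.3·5.3·2.3·2.7 ≈ 339.004
Area = √339.004 ≈ 18.4121

Area = 18.41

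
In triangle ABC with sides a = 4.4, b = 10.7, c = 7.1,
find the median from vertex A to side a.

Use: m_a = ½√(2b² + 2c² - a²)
m_a = ½√(2·10.7² + 2·7.1² − 4.4²) = ½√(2·114.49 + 2·50.41 − 19.36) = ½√(228.98 + 100.82 − 19.36) = ½√310.44
√310.44 ≈ 17.6193, so m_a ≈ 8.80965

m_a = 8.81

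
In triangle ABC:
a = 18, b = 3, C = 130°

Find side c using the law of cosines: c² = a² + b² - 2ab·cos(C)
c² = 18² + 3² − 2·18·3·cos(130°)
cos(130°) ≈ -0.642788
c² ≈ 324 + 9 − 108·(-0.642788) ≈ 333 + 69.4211 ≈ 402.421
c ≈ √402.421 ≈ 20.0604

c = 20.06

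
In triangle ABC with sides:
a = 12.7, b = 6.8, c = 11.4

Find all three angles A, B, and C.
Law of cosines for each angle (a² = 161.29, b² = 46.24, c² = 129.96):
cos(A) = (b² + c² − a²)/(2bc) = (46.24 + 129.96 − 161.29)/(2·6.8·11.4) = 14.91/155.04 ≈ 0.0961687  ⇒  A ≈ 84.4814°
cos(B) = (a² + c² − b²)/(2ac) = (161.29 + 129.96 − 46.24)/(2·12.7·11.4) = 245.01/289.56 ≈ 0.846146  ⇒  B ≈ 32.2051°
cos(C) = (a² + b² − c²)/(2ab) = (161.29 + 46.24 − 129.96)/(2·12.7·6.8) = 77.57/172.72 ≈ 0.449108  ⇒  C ≈ 63.3135°
Check: A + B + C ≈ 180°

A = 84.48°, B = 32.21°, C = 63.31°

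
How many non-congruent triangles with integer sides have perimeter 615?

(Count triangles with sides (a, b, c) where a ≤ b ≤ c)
Let a ≤ b ≤ c with a + b + c = 615. The only binding inequality is a + b > c, i.e. 615 − c > c, so c < 615/2; and c ≥ 615/3 since c is the largest side.
So 205 ≤ c ≤ 307. For each c, b runs from ⌈(615 − c)/2⌉ up to c (then a = 615 − b − c satisfies 1 ≤ a ≤ b automatically), giving c − ⌈(615 − c)/2⌉ + 1 choices.
Summing over c: 1 + 2 + 4 + 5 + … + 152 + 154  (103 terms, c = 205, …, 307) = 7957
Check (closed form: nearest integer to p²/48 for even p, (p+3)²/48 for odd p): (615+3)²/48 = 618²/48 = 381924/48 ≈ 7956.75 → 7957

7957 triangles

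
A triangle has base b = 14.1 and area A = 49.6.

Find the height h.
A = ½·b·h  ⇒  h = 2A/b = 2·49.6/14.1 = 99.2/14.1 ≈ 7.03546

h = 7.035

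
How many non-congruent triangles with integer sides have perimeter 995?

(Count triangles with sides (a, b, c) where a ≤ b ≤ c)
Let a ≤ b ≤ c with a + b + c = 995. The only binding inequality is a + b > c, i.e. 995 − c > c, so c < 995/2; and c ≥ 995/3 since c is the largest side.
So 332 ≤ c ≤ 497. For each c, b runs from ⌈(995 − c)/2⌉ up to c (then a = 995 − b − c satisfies 1 ≤ a ≤ b automatically), giving c − ⌈(995 − c)/2⌉ + 1 choices.
Summing over c: 1 + 3 + 4 + 6 + … + 247 + 249  (166 terms, c = 332, …, 497) = 20750
Check (closed form: nearest integer to p²/48 for even p, (p+3)²/48 for odd p): (995+3)²/48 = 998²/48 = 996004/48 ≈ 20750.08 → 20750

20750 triangles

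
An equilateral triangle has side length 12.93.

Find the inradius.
r = Area/s with s the semi-perimeter.
Area = (√3/4)·12.93² = (√3/4)·167.1849 ≈ 0.433013·167.1849 ≈ 72.3932
s = 3·12.93/2 = 19.395
r ≈ 72.3932/19.395 ≈ 3.73257
(Equivalently r = side/(2√3) = 12.93/3.4641 ≈ 3.73257.)

r = 3.733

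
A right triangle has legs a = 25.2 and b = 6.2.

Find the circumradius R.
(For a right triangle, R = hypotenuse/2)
Hypotenuse c = √(a² + b²) = √(635.04 + 38.44) = √673.48 ≈ 25.9515
R = c/2 ≈ 25.9515/2 ≈ 12.9757

R = 12.98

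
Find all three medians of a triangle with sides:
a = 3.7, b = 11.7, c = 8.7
Median formula: m_a = ½√(2b² + 2c² − a²) (and cyclically). a² = 13.69, b² = 136.89, c² = 75.69.
m_a = ½√(2·136.89 + 2·75.69 − 13.69) = ½√411.47 ≈ ½·20.2847 ≈ 10.1424
m_b = ½√(2·13.69 + 2·75.69 − 136.89) = ½√41.87 ≈ ½·6.4707 ≈ 3.23535
m_c = ½√(2·13.69 + 2·136.89 − 75.69) = ½√225.47 ≈ ½·15.0157 ≈ 7.50783

m_a = 10.14, m_b = 3.235, m_c = 7.508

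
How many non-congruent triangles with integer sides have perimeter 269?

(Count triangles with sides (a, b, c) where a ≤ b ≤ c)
Let a ≤ b ≤ c with a + b + c = 269. The only binding inequality is a + b > c, i.e. 269 − c > c, so c < 269/2; and c ≥ 269/3 since c is the largest side.
So 90 ≤ c ≤ 134. For each c, b runs from ⌈(269 − c)/2⌉ up to c (then a = 269 − b − c satisfies 1 ≤ a ≤ b automatically), giving c − ⌈(269 − c)/2⌉ + 1 choices.
Summing over c: 1 + 3 + 4 + 6 + … + 66 + 67  (45 terms, c = 90, …, 134) = 1541
Check (closed form: nearest integer to p²/48 for even p, (p+3)²/48 for odd p): (269+3)²/48 = 272²/48 = 73984/48 ≈ 1541.33 → 1541

1541 triangles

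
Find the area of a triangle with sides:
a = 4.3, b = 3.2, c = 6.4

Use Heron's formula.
s = (4.3 + 3.2 + 6.4)/2 = 13.9/2 = 6.95
s − a = 2.65, s − b = 3.75, s − c = 0.55
s(s−a)(s−b)(s−c) = 6.95·2.65·3.75·0.55 ≈ 37.9861
Area = √37.9861 ≈ 6.16329

Area = 6.163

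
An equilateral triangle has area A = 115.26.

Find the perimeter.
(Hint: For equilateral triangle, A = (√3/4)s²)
A = (√3/4)s²  ⇒  s² = 4A/√3 = 4·115.26/√3 = 461.04/1.73205 ≈ 266.182
s ≈ √266.182 ≈ 16.3151
Perimeter = 3s ≈ 3·16.3151 ≈ 48.9452

Perimeter = 48.95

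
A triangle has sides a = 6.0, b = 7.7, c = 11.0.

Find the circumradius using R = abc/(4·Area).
First find the area with Heron's formula.
s = (6.0 + 7.7 + 11.0)/2 = 12.35
Area = √(s(s−a)(s−b)(s−c)) = √(12.35·6.35·4.65·1.35) ≈ √492.297 ≈ 22.1878
abc = 6.0·7.7·11.0 = 508.2
R = abc/(4·Area) ≈ 508.2/(4·22.1878) = 508.2/88.7511 ≈ 5.72613

R = 5.726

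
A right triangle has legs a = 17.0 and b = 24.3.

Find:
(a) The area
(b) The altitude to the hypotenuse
(a) The legs are perpendicular, so Area = ½·a·b = ½·17.0·24.3 = ½·413.1 = 206.55
(b) Hypotenuse c = √(a² + b²) = √(289 + 590.49) = √879.49 ≈ 29.6562
    Area = ½·c·h_c  ⇒  h_c = 2·Area/c = 413.1/29.6562 ≈ 13.9296

Area = 206.55, h_c = 13.93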